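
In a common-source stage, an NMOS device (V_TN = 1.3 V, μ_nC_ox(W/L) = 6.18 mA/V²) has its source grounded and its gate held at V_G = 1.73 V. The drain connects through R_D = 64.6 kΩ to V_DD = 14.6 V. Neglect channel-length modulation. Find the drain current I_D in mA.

I_D = 0.225 mA

V_GS = V_G = 1.73 V, so V_ov = 1.73 − 1.3 = 0.43 V.
Assume saturation: I_D = ½ k_n V_ov² = 0.5 × 6.18 × 0.43² = 0.571 mA, giving V_DS = V_DD − I_D R_D = 14.6 − 0.571 × 64.6 = -22.3 V.
But -22.3 V < V_ov = 0.43 V, so the device is actually in triode.
In triode I_D = k_n[V_ov V_DS − ½ V_DS²] and I_D = (V_DD − V_DS)/R_D. Equating: 200 V_DS² − 172.7 V_DS + 14.6 = 0, giving V_DS = 0.095 V (the root below V_ov).
I_D = (14.6 − 0.095) / 64.6 = 0.225 mA.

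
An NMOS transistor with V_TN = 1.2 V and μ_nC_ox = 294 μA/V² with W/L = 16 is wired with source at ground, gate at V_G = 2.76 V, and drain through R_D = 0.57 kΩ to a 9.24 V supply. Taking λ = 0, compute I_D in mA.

I_D = 5.72 mA

V_GS = V_G = 2.76 V, so V_ov = 2.76 − 1.2 = 1.56 V.
k_n = μ_nC_ox · (W/L) = 4.704 mA/V².
Assume saturation: I_D = ½ k_n V_ov² = 0.5 × 4.704 × 1.56² = 5.72 mA, giving V_DS = V_DD − I_D R_D = 9.24 − 5.72 × 0.57 = 5.98 V.
V_DS = 5.98 V ≥ V_ov = 1.56 V, confirming saturation.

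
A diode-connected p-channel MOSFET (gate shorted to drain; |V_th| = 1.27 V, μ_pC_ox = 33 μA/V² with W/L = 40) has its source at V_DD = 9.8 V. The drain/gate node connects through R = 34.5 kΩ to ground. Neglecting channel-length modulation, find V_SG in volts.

With gate tied to drain, V_SG = V_SD ≥ V_SG − |V_th|, so the device is in saturation.
k_p = μ_pC_ox · (W/L) = 1.32 mA/V².
KCL at the drain: ½ k_p (V_SG − |V_th|)² = (V_DD − V_SG)/R.
Let x = V_SG − 1.27. Then 22.8 x² + x − 8.53 = 0, giving x = 0.59 V (positive root), so V_SG = 1.86 V.
I_D = (V_DD − V_SG)/R = (9.8 − 1.86) / 34.5 = 0.23 mA.

V_SG = 1.86 V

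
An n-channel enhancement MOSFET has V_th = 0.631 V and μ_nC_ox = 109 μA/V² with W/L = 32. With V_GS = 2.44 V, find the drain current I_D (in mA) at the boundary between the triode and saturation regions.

I_D = 5.71 mA

At the boundary V_DS = V_ov = V_GS − V_th = 2.44 − 0.631 = 1.81 V.
k_n = μ_nC_ox · (W/L) = 3.488 mA/V².
I_D = ½ k_n V_ov² = 0.5 × 3.488 × 1.81² = 5.71 mA.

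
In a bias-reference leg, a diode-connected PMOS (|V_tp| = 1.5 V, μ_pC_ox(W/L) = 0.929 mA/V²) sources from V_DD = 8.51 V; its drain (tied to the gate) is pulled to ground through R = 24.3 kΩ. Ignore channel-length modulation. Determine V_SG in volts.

With gate tied to drain, V_SG = V_SD ≥ V_SG − |V_tp|, so the device is in saturation.
KCL at the drain: ½ k_p (V_SG − |V_tp|)² = (V_DD − V_SG)/R.
Let x = V_SG − 1.5. Then 11.3 x² + x − 7.01 = 0, giving x = 0.745 V (positive root), so V_SG = 2.25 V.
I_D = (V_DD − V_SG)/R = (8.51 − 2.25) / 24.3 = 0.258 mA.

V_SG = 2.25 V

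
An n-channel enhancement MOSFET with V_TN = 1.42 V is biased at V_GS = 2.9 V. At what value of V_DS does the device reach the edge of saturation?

V_DS,sat = 1.48 V

The boundary between triode and saturation is V_DS = V_GS − V_TN = V_ov.
V_ov = 2.9 − 1.42 = 1.48 V.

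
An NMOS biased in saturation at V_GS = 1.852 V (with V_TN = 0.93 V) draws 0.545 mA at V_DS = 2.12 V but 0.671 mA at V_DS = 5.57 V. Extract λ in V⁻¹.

λ = 0.0781 V⁻¹

With V_GS fixed, I_D ∝ (1 + λ V_DS) in saturation, so I_D2/I_D1 = (1 + λ V_DS2)/(1 + λ V_DS1).
0.671/0.545 = 1.231 = (1 + 5.57 λ)/(1 + 2.12 λ).
Solving: λ (I_D1 V_DS2 − I_D2 V_DS1) = I_D2 − I_D1, so λ = (0.671 − 0.545) / (0.545 × 5.57 − 0.671 × 2.12) = 0.126 / 1.61 = 0.0781 V⁻¹.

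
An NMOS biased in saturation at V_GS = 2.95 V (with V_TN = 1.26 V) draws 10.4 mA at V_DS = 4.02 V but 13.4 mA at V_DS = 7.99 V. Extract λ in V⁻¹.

With V_GS fixed, I_D ∝ (1 + λ V_DS) in saturation, so I_D2/I_D1 = (1 + λ V_DS2)/(1 + λ V_DS1).
13.4/10.4 = 1.288 = (1 + 7.99 λ)/(1 + 4.02 λ).
Solving: λ (I_D1 V_DS2 − I_D2 V_DS1) = I_D2 − I_D1, so λ = (13.4 − 10.4) / (10.4 × 7.99 − 13.4 × 4.02) = 3 / 29.2 = 0.103 V⁻¹.

λ = 0.103 V⁻¹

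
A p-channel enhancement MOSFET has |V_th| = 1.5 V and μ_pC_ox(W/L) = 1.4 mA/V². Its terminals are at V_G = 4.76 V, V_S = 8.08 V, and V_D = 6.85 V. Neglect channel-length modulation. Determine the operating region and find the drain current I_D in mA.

V_SG = V_S − V_G = 8.08 − 4.76 = 3.32 V; V_SD = V_S − V_D = 8.08 − 6.85 = 1.23 V.
V_ov = V_SG − |V_th| = 3.32 − 1.5 = 1.82 V.
Since V_SD = 1.23 V < V_ov = 1.82 V, the device is in the triode region.
I_D = k_p [V_ov · V_SD − ½ V_SD²] = 1.4 × [1.82 × 1.23 − 0.5 × 1.23²] = 2.08 mA.

Triode; I_D = 2.08 mA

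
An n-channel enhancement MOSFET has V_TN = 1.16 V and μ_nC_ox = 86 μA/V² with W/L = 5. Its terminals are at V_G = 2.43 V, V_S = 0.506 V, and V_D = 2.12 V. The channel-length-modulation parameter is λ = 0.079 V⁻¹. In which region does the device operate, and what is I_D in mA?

V_GS = V_G − V_S = 2.43 − 0.506 = 1.92 V; V_DS = V_D − V_S = 2.12 − 0.506 = 1.61 V.
k_n = μ_nC_ox · (W/L) = 0.43 mA/V².
V_ov = V_GS − V_TN = 1.92 − 1.16 = 0.764 V.
Since V_DS = 1.61 V ≥ V_ov = 0.764 V, the device is in saturation.
I_D = ½ k_n V_ov² (1 + λ V_DS) = 0.5 × 0.43 × 0.764² × (1 + 0.079 × 1.61) = 0.141 mA.

Saturation; I_D = 0.141 mA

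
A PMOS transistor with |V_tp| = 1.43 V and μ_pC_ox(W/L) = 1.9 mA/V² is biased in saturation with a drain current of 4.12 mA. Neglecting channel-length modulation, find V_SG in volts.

V_SG = 3.51 V

In saturation I_D = ½ k_p (V_SG − |V_tp|)², so V_SG − |V_tp| = √(2 I_D / k_p) = √(2 × 4.12 / 1.9) = 2.08 V.
V_SG = 1.43 + 2.08 = 3.51 V.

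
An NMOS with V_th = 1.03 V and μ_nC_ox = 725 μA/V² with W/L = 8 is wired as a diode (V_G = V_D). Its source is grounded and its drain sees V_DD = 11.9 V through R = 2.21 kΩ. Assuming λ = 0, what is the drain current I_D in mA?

With gate tied to drain, V_GS = V_DS ≥ V_GS − V_th, so the device is in saturation.
k_n = μ_nC_ox · (W/L) = 5.8 mA/V².
KCL at the drain: ½ k_n (V_GS − V_th)² = (V_DD − V_GS)/R.
Let x = V_GS − 1.03. Then 6.41 x² + x − 10.87 = 0, giving x = 1.23 V (positive root), so V_GS = 2.26 V.
I_D = (V_DD − V_GS)/R = (11.9 − 2.26) / 2.21 = 4.36 mA.

I_D = 4.36 mA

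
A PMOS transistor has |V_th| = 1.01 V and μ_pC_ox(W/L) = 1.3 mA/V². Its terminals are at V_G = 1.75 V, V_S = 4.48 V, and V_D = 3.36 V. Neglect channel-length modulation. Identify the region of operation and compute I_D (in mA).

V_SG = V_S − V_G = 4.48 − 1.75 = 2.73 V; V_SD = V_S − V_D = 4.48 − 3.36 = 1.12 V.
V_ov = V_SG − |V_th| = 2.73 − 1.01 = 1.72 V.
Since V_SD = 1.12 V < V_ov = 1.72 V, the device is in the triode region.
I_D = k_p [V_ov · V_SD − ½ V_SD²] = 1.3 × [1.72 × 1.12 − 0.5 × 1.12²] = 1.69 mA.

Triode; I_D = 1.69 mA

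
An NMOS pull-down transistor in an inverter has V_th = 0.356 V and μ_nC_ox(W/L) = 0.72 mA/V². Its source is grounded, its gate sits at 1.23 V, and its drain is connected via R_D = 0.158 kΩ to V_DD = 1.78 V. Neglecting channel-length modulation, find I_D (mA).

I_D = 0.275 mA

V_GS = V_G = 1.23 V, so V_ov = 1.23 − 0.356 = 0.874 V.
Assume saturation: I_D = ½ k_n V_ov² = 0.5 × 0.72 × 0.874² = 0.275 mA, giving V_DS = V_DD − I_D R_D = 1.78 − 0.275 × 0.158 = 1.74 V.
V_DS = 1.74 V ≥ V_ov = 0.874 V, confirming saturation.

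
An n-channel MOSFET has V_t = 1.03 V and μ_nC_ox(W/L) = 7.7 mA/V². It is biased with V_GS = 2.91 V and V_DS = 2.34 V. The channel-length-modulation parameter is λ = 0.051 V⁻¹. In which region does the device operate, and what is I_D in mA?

Saturation; I_D = 15.2 mA

V_ov = V_GS − V_t = 2.91 − 1.03 = 1.88 V.
Since V_DS = 2.34 V ≥ V_ov = 1.88 V, the device is in saturation.
I_D = ½ k_n V_ov² (1 + λ V_DS) = 0.5 × 7.7 × 1.88² × (1 + 0.051 × 2.34) = 15.2 mA.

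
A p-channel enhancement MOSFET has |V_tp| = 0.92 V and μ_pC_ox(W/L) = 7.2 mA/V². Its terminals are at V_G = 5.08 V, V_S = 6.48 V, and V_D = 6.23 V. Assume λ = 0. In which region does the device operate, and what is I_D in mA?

V_SG = V_S − V_G = 6.48 − 5.08 = 1.4 V; V_SD = V_S − V_D = 6.48 − 6.23 = 0.25 V.
V_ov = V_SG − |V_tp| = 1.4 − 0.92 = 0.48 V.
Since V_SD = 0.25 V < V_ov = 0.48 V, the device is in the triode region.
I_D = k_p [V_ov · V_SD − ½ V_SD²] = 7.2 × [0.48 × 0.25 − 0.5 × 0.25²] = 0.639 mA.

Triode; I_D = 0.639 mA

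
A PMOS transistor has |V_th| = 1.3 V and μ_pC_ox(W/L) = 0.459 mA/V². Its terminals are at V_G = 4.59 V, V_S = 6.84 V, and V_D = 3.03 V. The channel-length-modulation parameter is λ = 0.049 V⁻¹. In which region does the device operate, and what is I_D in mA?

Saturation; I_D = 0.246 mA

V_SG = V_S − V_G = 6.84 − 4.59 = 2.25 V; V_SD = V_S − V_D = 6.84 − 3.03 = 3.81 V.
V_ov = V_SG − |V_th| = 2.25 − 1.3 = 0.95 V.
Since V_SD = 3.81 V ≥ V_ov = 0.95 V, the device is in saturation.
I_D = ½ k_p V_ov² (1 + λ V_SD) = 0.5 × 0.459 × 0.95² × (1 + 0.049 × 3.81) = 0.246 mA.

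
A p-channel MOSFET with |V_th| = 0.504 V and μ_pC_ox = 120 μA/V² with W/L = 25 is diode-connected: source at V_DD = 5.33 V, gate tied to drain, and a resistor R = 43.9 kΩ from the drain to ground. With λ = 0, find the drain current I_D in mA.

With gate tied to drain, V_SG = V_SD ≥ V_SG − |V_th|, so the device is in saturation.
k_p = μ_pC_ox · (W/L) = 3 mA/V².
KCL at the drain: ½ k_p (V_SG − |V_th|)² = (V_DD − V_SG)/R.
Let x = V_SG − 0.504. Then 65.8 x² + x − 4.826 = 0, giving x = 0.263 V (positive root), so V_SG = 0.767 V.
I_D = (V_DD − V_SG)/R = (5.33 − 0.767) / 43.9 = 0.104 mA.

I_D = 0.104 mA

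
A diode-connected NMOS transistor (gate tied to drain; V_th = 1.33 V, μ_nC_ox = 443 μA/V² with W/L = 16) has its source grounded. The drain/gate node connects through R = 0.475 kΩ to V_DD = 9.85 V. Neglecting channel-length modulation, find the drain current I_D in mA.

With gate tied to drain, V_GS = V_DS ≥ V_GS − V_th, so the device is in saturation.
k_n = μ_nC_ox · (W/L) = 7.088 mA/V².
KCL at the drain: ½ k_n (V_GS − V_th)² = (V_DD − V_GS)/R.
Let x = V_GS − 1.33. Then 1.68 x² + x − 8.52 = 0, giving x = 1.97 V (positive root), so V_GS = 3.3 V.
I_D = (V_DD − V_GS)/R = (9.85 − 3.3) / 0.475 = 13.8 mA.

I_D = 13.8 mA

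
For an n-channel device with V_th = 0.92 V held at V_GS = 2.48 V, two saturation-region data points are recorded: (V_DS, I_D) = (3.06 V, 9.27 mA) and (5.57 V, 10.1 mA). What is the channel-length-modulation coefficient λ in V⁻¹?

λ = 0.0400 V⁻¹

With V_GS fixed, I_D ∝ (1 + λ V_DS) in saturation, so I_D2/I_D1 = (1 + λ V_DS2)/(1 + λ V_DS1).
10.1/9.27 = 1.09 = (1 + 5.57 λ)/(1 + 3.06 λ).
Solving: λ (I_D1 V_DS2 − I_D2 V_DS1) = I_D2 − I_D1, so λ = (10.1 − 9.27) / (9.27 × 5.57 − 10.1 × 3.06) = 0.83 / 20.7 = 0.04 V⁻¹.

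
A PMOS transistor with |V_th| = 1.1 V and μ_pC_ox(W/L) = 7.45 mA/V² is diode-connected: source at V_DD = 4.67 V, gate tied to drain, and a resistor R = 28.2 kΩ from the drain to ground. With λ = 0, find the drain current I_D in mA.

With gate tied to drain, V_SG = V_SD ≥ V_SG − |V_th|, so the device is in saturation.
KCL at the drain: ½ k_p (V_SG − |V_th|)² = (V_DD − V_SG)/R.
Let x = V_SG − 1.1. Then 105 x² + x − 3.57 = 0, giving x = 0.18 V (positive root), so V_SG = 1.28 V.
I_D = (V_DD − V_SG)/R = (4.67 − 1.28) / 28.2 = 0.12 mA.

I_D = 0.120 mA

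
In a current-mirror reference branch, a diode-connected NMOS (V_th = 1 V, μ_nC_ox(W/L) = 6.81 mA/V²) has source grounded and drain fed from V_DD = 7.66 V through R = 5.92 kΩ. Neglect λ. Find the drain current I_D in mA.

I_D = 1.03 mA

With gate tied to drain, V_GS = V_DS ≥ V_GS − V_th, so the device is in saturation.
KCL at the drain: ½ k_n (V_GS − V_th)² = (V_DD − V_GS)/R.
Let x = V_GS − 1. Then 20.2 x² + x − 6.66 = 0, giving x = 0.551 V (positive root), so V_GS = 1.55 V.
I_D = (V_DD − V_GS)/R = (7.66 − 1.55) / 5.92 = 1.03 mA.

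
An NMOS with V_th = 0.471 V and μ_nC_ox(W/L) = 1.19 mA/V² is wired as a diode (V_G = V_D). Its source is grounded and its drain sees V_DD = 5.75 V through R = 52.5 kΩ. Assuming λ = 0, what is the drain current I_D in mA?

I_D = 0.0930 mA

With gate tied to drain, V_GS = V_DS ≥ V_GS − V_th, so the device is in saturation.
KCL at the drain: ½ k_n (V_GS − V_th)² = (V_DD − V_GS)/R.
Let x = V_GS − 0.471. Then 31.2 x² + x − 5.279 = 0, giving x = 0.395 V (positive root), so V_GS = 0.866 V.
I_D = (V_DD − V_GS)/R = (5.75 − 0.866) / 52.5 = 0.093 mA.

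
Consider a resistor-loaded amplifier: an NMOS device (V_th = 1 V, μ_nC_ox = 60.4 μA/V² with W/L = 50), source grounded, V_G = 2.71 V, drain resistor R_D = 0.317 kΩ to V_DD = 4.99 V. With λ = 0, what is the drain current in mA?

I_D = 4.42 mA

V_GS = V_G = 2.71 V, so V_ov = 2.71 − 1 = 1.71 V.
k_n = μ_nC_ox · (W/L) = 3.02 mA/V².
Assume saturation: I_D = ½ k_n V_ov² = 0.5 × 3.02 × 1.71² = 4.42 mA, giving V_DS = V_DD − I_D R_D = 4.99 − 4.42 × 0.317 = 3.59 V.
V_DS = 3.59 V ≥ V_ov = 1.71 V, confirming saturation.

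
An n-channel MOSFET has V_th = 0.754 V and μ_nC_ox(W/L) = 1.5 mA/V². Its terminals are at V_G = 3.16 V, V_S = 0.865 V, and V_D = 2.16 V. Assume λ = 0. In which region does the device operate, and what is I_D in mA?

Triode; I_D = 1.74 mA

V_GS = V_G − V_S = 3.16 − 0.865 = 2.29 V; V_DS = V_D − V_S = 2.16 − 0.865 = 1.3 V.
V_ov = V_GS − V_th = 2.29 − 0.754 = 1.54 V.
Since V_DS = 1.3 V < V_ov = 1.54 V, the device is in the triode region.
I_D = k_n [V_ov · V_DS − ½ V_DS²] = 1.5 × [1.54 × 1.3 − 0.5 × 1.3²] = 1.74 mA.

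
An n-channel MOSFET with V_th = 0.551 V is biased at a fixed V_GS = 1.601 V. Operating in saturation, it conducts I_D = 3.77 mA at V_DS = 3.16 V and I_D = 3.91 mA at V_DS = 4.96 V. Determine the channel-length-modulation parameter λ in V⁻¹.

λ = 0.0221 V⁻¹

With V_GS fixed, I_D ∝ (1 + λ V_DS) in saturation, so I_D2/I_D1 = (1 + λ V_DS2)/(1 + λ V_DS1).
3.91/3.77 = 1.037 = (1 + 4.96 λ)/(1 + 3.16 λ).
Solving: λ (I_D1 V_DS2 − I_D2 V_DS1) = I_D2 − I_D1, so λ = (3.91 − 3.77) / (3.77 × 4.96 − 3.91 × 3.16) = 0.14 / 6.34 = 0.0221 V⁻¹.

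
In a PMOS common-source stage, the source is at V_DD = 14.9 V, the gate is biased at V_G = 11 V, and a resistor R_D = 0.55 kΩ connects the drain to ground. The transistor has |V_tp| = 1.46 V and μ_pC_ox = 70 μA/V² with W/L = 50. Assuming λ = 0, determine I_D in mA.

I_D = 10.4 mA

V_SG = V_DD − V_G = 14.9 − 11 = 3.9 V, so V_ov = 3.9 − 1.46 = 2.44 V.
k_p = μ_pC_ox · (W/L) = 3.5 mA/V².
Assume saturation: I_D = ½ k_p V_ov² = 0.5 × 3.5 × 2.44² = 10.4 mA, giving V_SD = V_DD − I_D R_D = 14.9 − 10.4 × 0.55 = 9.17 V.
V_SD = 9.17 V ≥ V_ov = 2.44 V, confirming saturation.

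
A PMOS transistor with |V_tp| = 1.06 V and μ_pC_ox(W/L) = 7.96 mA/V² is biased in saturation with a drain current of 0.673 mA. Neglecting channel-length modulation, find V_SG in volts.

V_SG = 1.47 V

In saturation I_D = ½ k_p (V_SG − |V_tp|)², so V_SG − |V_tp| = √(2 I_D / k_p) = √(2 × 0.673 / 7.96) = 0.411 V.
V_SG = 1.06 + 0.411 = 1.47 V.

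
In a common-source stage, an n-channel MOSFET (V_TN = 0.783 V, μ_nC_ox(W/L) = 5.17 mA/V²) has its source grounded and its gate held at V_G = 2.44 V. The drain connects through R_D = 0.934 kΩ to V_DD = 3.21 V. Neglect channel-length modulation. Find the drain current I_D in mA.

I_D = 3.01 mA

V_GS = V_G = 2.44 V, so V_ov = 2.44 − 0.783 = 1.66 V.
Assume saturation: I_D = ½ k_n V_ov² = 0.5 × 5.17 × 1.66² = 7.1 mA, giving V_DS = V_DD − I_D R_D = 3.21 − 7.1 × 0.934 = -3.42 V.
But -3.42 V < V_ov = 1.66 V, so the device is actually in triode.
In triode I_D = k_n[V_ov V_DS − ½ V_DS²] and I_D = (V_DD − V_DS)/R_D. Equating: 2.41 V_DS² − 9.001 V_DS + 3.21 = 0, giving V_DS = 0.399 V (the root below V_ov).
I_D = (3.21 − 0.399) / 0.934 = 3.01 mA.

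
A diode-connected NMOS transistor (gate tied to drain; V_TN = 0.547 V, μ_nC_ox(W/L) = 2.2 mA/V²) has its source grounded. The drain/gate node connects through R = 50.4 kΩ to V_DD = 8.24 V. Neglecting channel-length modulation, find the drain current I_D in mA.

With gate tied to drain, V_GS = V_DS ≥ V_GS − V_TN, so the device is in saturation.
KCL at the drain: ½ k_n (V_GS − V_TN)² = (V_DD − V_GS)/R.
Let x = V_GS − 0.547. Then 55.4 x² + x − 7.693 = 0, giving x = 0.364 V (positive root), so V_GS = 0.911 V.
I_D = (V_DD − V_GS)/R = (8.24 − 0.911) / 50.4 = 0.145 mA.

I_D = 0.145 mA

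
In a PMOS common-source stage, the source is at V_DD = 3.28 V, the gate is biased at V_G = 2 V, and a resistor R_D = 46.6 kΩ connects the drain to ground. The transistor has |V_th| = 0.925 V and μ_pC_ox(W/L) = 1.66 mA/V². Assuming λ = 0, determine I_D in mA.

V_SG = V_DD − V_G = 3.28 − 2 = 1.28 V, so V_ov = 1.28 − 0.925 = 0.355 V.
Assume saturation: I_D = ½ k_p V_ov² = 0.5 × 1.66 × 0.355² = 0.105 mA, giving V_SD = V_DD − I_D R_D = 3.28 − 0.105 × 46.6 = -1.59 V.
But -1.59 V < V_ov = 0.355 V, so the device is actually in triode.
In triode I_D = k_p[V_ov V_SD − ½ V_SD²] and I_D = (V_DD − V_SD)/R_D. Equating: 38.7 V_SD² − 28.46 V_SD + 3.28 = 0, giving V_SD = 0.143 V (the root below V_ov).
I_D = (3.28 − 0.143) / 46.6 = 0.0673 mA.

I_D = 0.0673 mA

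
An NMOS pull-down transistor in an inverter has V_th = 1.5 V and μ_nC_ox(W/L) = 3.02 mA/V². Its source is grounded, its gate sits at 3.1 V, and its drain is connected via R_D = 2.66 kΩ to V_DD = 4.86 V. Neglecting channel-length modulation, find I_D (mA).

I_D = 1.68 mA

V_GS = V_G = 3.1 V, so V_ov = 3.1 − 1.5 = 1.6 V.
Assume saturation: I_D = ½ k_n V_ov² = 0.5 × 3.02 × 1.6² = 3.87 mA, giving V_DS = V_DD − I_D R_D = 4.86 − 3.87 × 2.66 = -5.42 V.
But -5.42 V < V_ov = 1.6 V, so the device is actually in triode.
In triode I_D = k_n[V_ov V_DS − ½ V_DS²] and I_D = (V_DD − V_DS)/R_D. Equating: 4.02 V_DS² − 13.85 V_DS + 4.86 = 0, giving V_DS = 0.396 V (the root below V_ov).
I_D = (4.86 − 0.396) / 2.66 = 1.68 mA.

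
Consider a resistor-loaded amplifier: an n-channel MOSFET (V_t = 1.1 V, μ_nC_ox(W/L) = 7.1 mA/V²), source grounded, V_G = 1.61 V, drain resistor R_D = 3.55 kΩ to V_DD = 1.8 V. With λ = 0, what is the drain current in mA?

V_GS = V_G = 1.61 V, so V_ov = 1.61 − 1.1 = 0.51 V.
Assume saturation: I_D = ½ k_n V_ov² = 0.5 × 7.1 × 0.51² = 0.923 mA, giving V_DS = V_DD − I_D R_D = 1.8 − 0.923 × 3.55 = -1.48 V.
But -1.48 V < V_ov = 0.51 V, so the device is actually in triode.
In triode I_D = k_n[V_ov V_DS − ½ V_DS²] and I_D = (V_DD − V_DS)/R_D. Equating: 12.6 V_DS² − 13.85 V_DS + 1.8 = 0, giving V_DS = 0.151 V (the root below V_ov).
I_D = (1.8 − 0.151) / 3.55 = 0.465 mA.

I_D = 0.465 mA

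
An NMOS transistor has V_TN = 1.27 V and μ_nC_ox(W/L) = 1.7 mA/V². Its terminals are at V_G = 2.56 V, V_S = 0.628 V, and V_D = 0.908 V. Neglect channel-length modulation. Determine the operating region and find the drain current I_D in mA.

Triode; I_D = 0.248 mA

V_GS = V_G − V_S = 2.56 − 0.628 = 1.93 V; V_DS = V_D − V_S = 0.908 − 0.628 = 0.28 V.
V_ov = V_GS − V_TN = 1.93 − 1.27 = 0.662 V.
Since V_DS = 0.28 V < V_ov = 0.662 V, the device is in the triode region.
I_D = k_n [V_ov · V_DS − ½ V_DS²] = 1.7 × [0.662 × 0.28 − 0.5 × 0.28²] = 0.248 mA.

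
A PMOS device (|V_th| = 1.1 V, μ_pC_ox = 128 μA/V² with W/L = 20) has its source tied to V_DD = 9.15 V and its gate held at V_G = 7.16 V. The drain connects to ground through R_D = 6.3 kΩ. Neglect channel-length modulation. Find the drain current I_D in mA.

I_D = 1.01 mA

V_SG = V_DD − V_G = 9.15 − 7.16 = 1.99 V, so V_ov = 1.99 − 1.1 = 0.89 V.
k_p = μ_pC_ox · (W/L) = 2.56 mA/V².
Assume saturation: I_D = ½ k_p V_ov² = 0.5 × 2.56 × 0.89² = 1.01 mA, giving V_SD = V_DD − I_D R_D = 9.15 − 1.01 × 6.3 = 2.76 V.
V_SD = 2.76 V ≥ V_ov = 0.89 V, confirming saturation.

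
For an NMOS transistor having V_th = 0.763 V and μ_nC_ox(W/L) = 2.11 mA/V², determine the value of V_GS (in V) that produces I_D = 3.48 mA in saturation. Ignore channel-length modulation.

V_GS = 2.58 V

In saturation I_D = ½ k_n (V_GS − V_th)², so V_GS − V_th = √(2 I_D / k_n) = √(2 × 3.48 / 2.11) = 1.82 V.
V_GS = 0.763 + 1.82 = 2.58 V.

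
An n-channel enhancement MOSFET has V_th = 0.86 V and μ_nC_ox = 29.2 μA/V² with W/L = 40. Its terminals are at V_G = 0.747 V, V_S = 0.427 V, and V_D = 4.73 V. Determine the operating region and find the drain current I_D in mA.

Cutoff; I_D = 0 mA

V_GS = V_G − V_S = 0.747 − 0.427 = 0.32 V; V_DS = V_D − V_S = 4.73 − 0.427 = 4.3 V.
V_GS = 0.32 V < V_th = 0.86 V, so the transistor is in cutoff.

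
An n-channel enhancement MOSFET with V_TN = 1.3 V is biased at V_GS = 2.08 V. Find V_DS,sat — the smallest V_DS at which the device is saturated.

V_DS,sat = 0.780 V

The boundary between triode and saturation is V_DS = V_GS − V_TN = V_ov.
V_ov = 2.08 − 1.3 = 0.78 V.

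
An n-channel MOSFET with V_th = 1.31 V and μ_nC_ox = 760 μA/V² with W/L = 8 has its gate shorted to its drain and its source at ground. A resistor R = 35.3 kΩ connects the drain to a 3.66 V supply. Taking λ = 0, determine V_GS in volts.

With gate tied to drain, V_GS = V_DS ≥ V_GS − V_th, so the device is in saturation.
k_n = μ_nC_ox · (W/L) = 6.08 mA/V².
KCL at the drain: ½ k_n (V_GS − V_th)² = (V_DD − V_GS)/R.
Let x = V_GS − 1.31. Then 107 x² + x − 2.35 = 0, giving x = 0.143 V (positive root), so V_GS = 1.45 V.
I_D = (V_DD − V_GS)/R = (3.66 − 1.45) / 35.3 = 0.0625 mA.

V_GS = 1.45 V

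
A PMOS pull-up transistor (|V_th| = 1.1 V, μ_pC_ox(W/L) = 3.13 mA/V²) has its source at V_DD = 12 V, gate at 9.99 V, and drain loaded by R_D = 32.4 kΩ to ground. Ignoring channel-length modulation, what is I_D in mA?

I_D = 0.366 mA

V_SG = V_DD − V_G = 12 − 9.99 = 2.01 V, so V_ov = 2.01 − 1.1 = 0.91 V.
Assume saturation: I_D = ½ k_p V_ov² = 0.5 × 3.13 × 0.91² = 1.3 mA, giving V_SD = V_DD − I_D R_D = 12 − 1.3 × 32.4 = -30 V.
But -30 V < V_ov = 0.91 V, so the device is actually in triode.
In triode I_D = k_p[V_ov V_SD − ½ V_SD²] and I_D = (V_DD − V_SD)/R_D. Equating: 50.7 V_SD² − 93.28 V_SD + 12 = 0, giving V_SD = 0.139 V (the root below V_ov).
I_D = (12 − 0.139) / 32.4 = 0.366 mA.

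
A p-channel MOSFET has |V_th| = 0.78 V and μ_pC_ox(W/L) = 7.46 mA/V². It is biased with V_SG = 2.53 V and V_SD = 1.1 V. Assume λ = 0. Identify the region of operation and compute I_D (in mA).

V_ov = V_SG − |V_th| = 2.53 − 0.78 = 1.75 V.
Since V_SD = 1.1 V < V_ov = 1.75 V, the device is in the triode region.
I_D = k_p [V_ov · V_SD − ½ V_SD²] = 7.46 × [1.75 × 1.1 − 0.5 × 1.1²] = 9.85 mA.

Triode; I_D = 9.85 mA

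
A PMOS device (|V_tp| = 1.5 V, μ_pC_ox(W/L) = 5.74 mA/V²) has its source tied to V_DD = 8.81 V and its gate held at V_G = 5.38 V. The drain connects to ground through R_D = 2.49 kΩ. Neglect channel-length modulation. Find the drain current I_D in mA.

I_D = 3.40 mA

V_SG = V_DD − V_G = 8.81 − 5.38 = 3.43 V, so V_ov = 3.43 − 1.5 = 1.93 V.
Assume saturation: I_D = ½ k_p V_ov² = 0.5 × 5.74 × 1.93² = 10.7 mA, giving V_SD = V_DD − I_D R_D = 8.81 − 10.7 × 2.49 = -17.8 V.
But -17.8 V < V_ov = 1.93 V, so the device is actually in triode.
In triode I_D = k_p[V_ov V_SD − ½ V_SD²] and I_D = (V_DD − V_SD)/R_D. Equating: 7.15 V_SD² − 28.58 V_SD + 8.81 = 0, giving V_SD = 0.337 V (the root below V_ov).
I_D = (8.81 − 0.337) / 2.49 = 3.4 mA.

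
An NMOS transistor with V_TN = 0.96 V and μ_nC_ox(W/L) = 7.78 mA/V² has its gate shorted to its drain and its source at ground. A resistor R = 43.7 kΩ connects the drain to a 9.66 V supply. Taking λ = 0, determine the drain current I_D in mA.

With gate tied to drain, V_GS = V_DS ≥ V_GS − V_TN, so the device is in saturation.
KCL at the drain: ½ k_n (V_GS − V_TN)² = (V_DD − V_GS)/R.
Let x = V_GS − 0.96. Then 170 x² + x − 8.7 = 0, giving x = 0.223 V (positive root), so V_GS = 1.18 V.
I_D = (V_DD − V_GS)/R = (9.66 − 1.18) / 43.7 = 0.194 mA.

I_D = 0.194 mA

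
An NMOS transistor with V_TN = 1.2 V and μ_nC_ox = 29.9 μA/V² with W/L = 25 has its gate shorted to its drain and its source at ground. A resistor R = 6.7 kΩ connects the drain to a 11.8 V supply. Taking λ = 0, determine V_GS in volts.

With gate tied to drain, V_GS = V_DS ≥ V_GS − V_TN, so the device is in saturation.
k_n = μ_nC_ox · (W/L) = 0.7475 mA/V².
KCL at the drain: ½ k_n (V_GS − V_TN)² = (V_DD − V_GS)/R.
Let x = V_GS − 1.2. Then 2.5 x² + x − 10.6 = 0, giving x = 1.87 V (positive root), so V_GS = 3.07 V.
I_D = (V_DD − V_GS)/R = (11.8 − 3.07) / 6.7 = 1.3 mA.

V_GS = 3.07 V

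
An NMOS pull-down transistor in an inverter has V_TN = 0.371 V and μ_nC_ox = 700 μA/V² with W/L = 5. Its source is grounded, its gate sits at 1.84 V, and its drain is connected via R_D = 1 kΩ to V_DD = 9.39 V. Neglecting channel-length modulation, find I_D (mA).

I_D = 3.78 mA

V_GS = V_G = 1.84 V, so V_ov = 1.84 − 0.371 = 1.47 V.
k_n = μ_nC_ox · (W/L) = 3.5 mA/V².
Assume saturation: I_D = ½ k_n V_ov² = 0.5 × 3.5 × 1.47² = 3.78 mA, giving V_DS = V_DD − I_D R_D = 9.39 − 3.78 × 1 = 5.61 V.
V_DS = 5.61 V ≥ V_ov = 1.47 V, confirming saturation.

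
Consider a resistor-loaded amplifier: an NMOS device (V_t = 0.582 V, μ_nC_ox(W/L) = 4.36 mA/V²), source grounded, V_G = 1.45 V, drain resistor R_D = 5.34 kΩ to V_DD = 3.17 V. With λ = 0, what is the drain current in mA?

V_GS = V_G = 1.45 V, so V_ov = 1.45 − 0.582 = 0.868 V.
Assume saturation: I_D = ½ k_n V_ov² = 0.5 × 4.36 × 0.868² = 1.64 mA, giving V_DS = V_DD − I_D R_D = 3.17 − 1.64 × 5.34 = -5.6 V.
But -5.6 V < V_ov = 0.868 V, so the device is actually in triode.
In triode I_D = k_n[V_ov V_DS − ½ V_DS²] and I_D = (V_DD − V_DS)/R_D. Equating: 11.6 V_DS² − 21.21 V_DS + 3.17 = 0, giving V_DS = 0.164 V (the root below V_ov).
I_D = (3.17 − 0.164) / 5.34 = 0.563 mA.

I_D = 0.563 mA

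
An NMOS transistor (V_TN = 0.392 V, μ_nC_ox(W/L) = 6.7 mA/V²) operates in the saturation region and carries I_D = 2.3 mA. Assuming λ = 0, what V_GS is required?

V_GS = 1.22 V

In saturation I_D = ½ k_n (V_GS − V_TN)², so V_GS − V_TN = √(2 I_D / k_n) = √(2 × 2.3 / 6.7) = 0.829 V.
V_GS = 0.392 + 0.829 = 1.22 V.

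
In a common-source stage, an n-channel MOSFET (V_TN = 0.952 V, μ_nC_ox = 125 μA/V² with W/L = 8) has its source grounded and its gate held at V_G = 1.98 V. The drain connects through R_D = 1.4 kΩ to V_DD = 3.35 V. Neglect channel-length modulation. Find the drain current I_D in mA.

I_D = 0.528 mA

V_GS = V_G = 1.98 V, so V_ov = 1.98 − 0.952 = 1.03 V.
k_n = μ_nC_ox · (W/L) = 1 mA/V².
Assume saturation: I_D = ½ k_n V_ov² = 0.5 × 1 × 1.03² = 0.528 mA, giving V_DS = V_DD − I_D R_D = 3.35 − 0.528 × 1.4 = 2.61 V.
V_DS = 2.61 V ≥ V_ov = 1.03 V, confirming saturation.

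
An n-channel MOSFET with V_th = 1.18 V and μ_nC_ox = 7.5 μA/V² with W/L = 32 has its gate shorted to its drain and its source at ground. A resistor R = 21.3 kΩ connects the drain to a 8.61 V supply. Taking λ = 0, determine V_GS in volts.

V_GS = 2.70 V

With gate tied to drain, V_GS = V_DS ≥ V_GS − V_th, so the device is in saturation.
k_n = μ_nC_ox · (W/L) = 0.24 mA/V².
KCL at the drain: ½ k_n (V_GS − V_th)² = (V_DD − V_GS)/R.
Let x = V_GS − 1.18. Then 2.56 x² + x − 7.43 = 0, giving x = 1.52 V (positive root), so V_GS = 2.7 V.
I_D = (V_DD − V_GS)/R = (8.61 − 2.7) / 21.3 = 0.277 mA.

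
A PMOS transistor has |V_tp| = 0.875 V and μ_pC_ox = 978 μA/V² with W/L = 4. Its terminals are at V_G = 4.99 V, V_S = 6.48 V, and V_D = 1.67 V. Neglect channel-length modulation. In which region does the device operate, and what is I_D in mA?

V_SG = V_S − V_G = 6.48 − 4.99 = 1.49 V; V_SD = V_S − V_D = 6.48 − 1.67 = 4.81 V.
k_p = μ_pC_ox · (W/L) = 3.912 mA/V².
V_ov = V_SG − |V_tp| = 1.49 − 0.875 = 0.615 V.
Since V_SD = 4.81 V ≥ V_ov = 0.615 V, the device is in saturation.
I_D = ½ k_p V_ov² = 0.5 × 3.912 × 0.615² = 0.74 mA.

Saturation; I_D = 0.740 mA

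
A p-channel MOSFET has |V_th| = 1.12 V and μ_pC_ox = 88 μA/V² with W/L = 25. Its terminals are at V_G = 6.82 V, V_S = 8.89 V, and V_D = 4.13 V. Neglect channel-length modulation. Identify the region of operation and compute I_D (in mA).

Saturation; I_D = 0.993 mA

V_SG = V_S − V_G = 8.89 − 6.82 = 2.07 V; V_SD = V_S − V_D = 8.89 − 4.13 = 4.76 V.
k_p = μ_pC_ox · (W/L) = 2.2 mA/V².
V_ov = V_SG − |V_th| = 2.07 − 1.12 = 0.95 V.
Since V_SD = 4.76 V ≥ V_ov = 0.95 V, the device is in saturation.
I_D = ½ k_p V_ov² = 0.5 × 2.2 × 0.95² = 0.993 mA.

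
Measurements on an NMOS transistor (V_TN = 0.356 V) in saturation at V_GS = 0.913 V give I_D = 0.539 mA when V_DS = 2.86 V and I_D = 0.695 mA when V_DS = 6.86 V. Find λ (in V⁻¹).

λ = 0.0912 V⁻¹

With V_GS fixed, I_D ∝ (1 + λ V_DS) in saturation, so I_D2/I_D1 = (1 + λ V_DS2)/(1 + λ V_DS1).
0.695/0.539 = 1.289 = (1 + 6.86 λ)/(1 + 2.86 λ).
Solving: λ (I_D1 V_DS2 − I_D2 V_DS1) = I_D2 − I_D1, so λ = (0.695 − 0.539) / (0.539 × 6.86 − 0.695 × 2.86) = 0.156 / 1.71 = 0.0912 V⁻¹.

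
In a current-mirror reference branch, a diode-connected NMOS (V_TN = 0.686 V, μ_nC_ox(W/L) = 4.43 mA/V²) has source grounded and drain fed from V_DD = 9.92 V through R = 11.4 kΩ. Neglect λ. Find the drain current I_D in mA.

With gate tied to drain, V_GS = V_DS ≥ V_GS − V_TN, so the device is in saturation.
KCL at the drain: ½ k_n (V_GS − V_TN)² = (V_DD − V_GS)/R.
Let x = V_GS − 0.686. Then 25.3 x² + x − 9.234 = 0, giving x = 0.585 V (positive root), so V_GS = 1.27 V.
I_D = (V_DD − V_GS)/R = (9.92 − 1.27) / 11.4 = 0.759 mA.

I_D = 0.759 mA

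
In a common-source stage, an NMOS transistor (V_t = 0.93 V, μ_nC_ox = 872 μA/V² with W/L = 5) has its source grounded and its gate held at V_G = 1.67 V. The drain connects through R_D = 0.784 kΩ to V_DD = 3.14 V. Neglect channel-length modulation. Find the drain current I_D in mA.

V_GS = V_G = 1.67 V, so V_ov = 1.67 − 0.93 = 0.74 V.
k_n = μ_nC_ox · (W/L) = 4.36 mA/V².
Assume saturation: I_D = ½ k_n V_ov² = 0.5 × 4.36 × 0.74² = 1.19 mA, giving V_DS = V_DD − I_D R_D = 3.14 − 1.19 × 0.784 = 2.2 V.
V_DS = 2.2 V ≥ V_ov = 0.74 V, confirming saturation.

I_D = 1.19 mA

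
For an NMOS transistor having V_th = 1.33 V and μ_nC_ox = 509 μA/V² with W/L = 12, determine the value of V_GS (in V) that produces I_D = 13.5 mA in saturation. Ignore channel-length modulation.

V_GS = 3.43 V

k_n = μ_nC_ox · (W/L) = 6.108 mA/V².
In saturation I_D = ½ k_n (V_GS − V_th)², so V_GS − V_th = √(2 I_D / k_n) = √(2 × 13.5 / 6.108) = 2.1 V.
V_GS = 1.33 + 2.1 = 3.43 V.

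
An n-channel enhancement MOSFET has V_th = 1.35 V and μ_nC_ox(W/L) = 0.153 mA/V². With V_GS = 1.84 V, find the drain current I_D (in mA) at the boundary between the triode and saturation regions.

I_D = 0.0184 mA

At the boundary V_DS = V_ov = V_GS − V_th = 1.84 − 1.35 = 0.49 V.
I_D = ½ k_n V_ov² = 0.5 × 0.153 × 0.49² = 0.0184 mA.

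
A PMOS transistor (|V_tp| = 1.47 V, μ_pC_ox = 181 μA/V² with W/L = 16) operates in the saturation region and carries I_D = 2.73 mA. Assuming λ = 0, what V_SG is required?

k_p = μ_pC_ox · (W/L) = 2.896 mA/V².
In saturation I_D = ½ k_p (V_SG − |V_tp|)², so V_SG − |V_tp| = √(2 I_D / k_p) = √(2 × 2.73 / 2.896) = 1.37 V.
V_SG = 1.47 + 1.37 = 2.84 V.

V_SG = 2.84 V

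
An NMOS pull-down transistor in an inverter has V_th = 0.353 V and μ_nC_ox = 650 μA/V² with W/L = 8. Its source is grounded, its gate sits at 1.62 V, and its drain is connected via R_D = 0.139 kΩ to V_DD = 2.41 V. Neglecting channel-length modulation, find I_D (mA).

I_D = 4.17 mA

V_GS = V_G = 1.62 V, so V_ov = 1.62 − 0.353 = 1.27 V.
k_n = μ_nC_ox · (W/L) = 5.2 mA/V².
Assume saturation: I_D = ½ k_n V_ov² = 0.5 × 5.2 × 1.27² = 4.17 mA, giving V_DS = V_DD − I_D R_D = 2.41 − 4.17 × 0.139 = 1.83 V.
V_DS = 1.83 V ≥ V_ov = 1.27 V, confirming saturation.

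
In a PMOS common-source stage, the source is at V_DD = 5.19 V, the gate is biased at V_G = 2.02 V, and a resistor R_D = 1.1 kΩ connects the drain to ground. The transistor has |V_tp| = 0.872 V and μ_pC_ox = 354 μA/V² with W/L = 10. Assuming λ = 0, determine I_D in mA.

I_D = 4.18 mA

V_SG = V_DD − V_G = 5.19 − 2.02 = 3.17 V, so V_ov = 3.17 − 0.872 = 2.3 V.
k_p = μ_pC_ox · (W/L) = 3.54 mA/V².
Assume saturation: I_D = ½ k_p V_ov² = 0.5 × 3.54 × 2.3² = 9.35 mA, giving V_SD = V_DD − I_D R_D = 5.19 − 9.35 × 1.1 = -5.09 V.
But -5.09 V < V_ov = 2.3 V, so the device is actually in triode.
In triode I_D = k_p[V_ov V_SD − ½ V_SD²] and I_D = (V_DD − V_SD)/R_D. Equating: 1.95 V_SD² − 9.948 V_SD + 5.19 = 0, giving V_SD = 0.59 V (the root below V_ov).
I_D = (5.19 − 0.59) / 1.1 = 4.18 mA.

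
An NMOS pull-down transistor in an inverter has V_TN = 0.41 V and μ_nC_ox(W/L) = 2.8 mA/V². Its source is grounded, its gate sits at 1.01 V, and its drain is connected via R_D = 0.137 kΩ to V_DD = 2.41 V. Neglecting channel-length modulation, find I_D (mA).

V_GS = V_G = 1.01 V, so V_ov = 1.01 − 0.41 = 0.6 V.
Assume saturation: I_D = ½ k_n V_ov² = 0.5 × 2.8 × 0.6² = 0.504 mA, giving V_DS = V_DD − I_D R_D = 2.41 − 0.504 × 0.137 = 2.34 V.
V_DS = 2.34 V ≥ V_ov = 0.6 V, confirming saturation.

I_D = 0.504 mA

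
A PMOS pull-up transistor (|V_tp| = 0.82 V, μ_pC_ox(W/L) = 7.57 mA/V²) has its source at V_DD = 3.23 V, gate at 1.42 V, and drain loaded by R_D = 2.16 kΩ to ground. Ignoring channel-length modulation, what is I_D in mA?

I_D = 1.40 mA

V_SG = V_DD − V_G = 3.23 − 1.42 = 1.81 V, so V_ov = 1.81 − 0.82 = 0.99 V.
Assume saturation: I_D = ½ k_p V_ov² = 0.5 × 7.57 × 0.99² = 3.71 mA, giving V_SD = V_DD − I_D R_D = 3.23 − 3.71 × 2.16 = -4.78 V.
But -4.78 V < V_ov = 0.99 V, so the device is actually in triode.
In triode I_D = k_p[V_ov V_SD − ½ V_SD²] and I_D = (V_DD − V_SD)/R_D. Equating: 8.18 V_SD² − 17.19 V_SD + 3.23 = 0, giving V_SD = 0.209 V (the root below V_ov).
I_D = (3.23 − 0.209) / 2.16 = 1.4 mA.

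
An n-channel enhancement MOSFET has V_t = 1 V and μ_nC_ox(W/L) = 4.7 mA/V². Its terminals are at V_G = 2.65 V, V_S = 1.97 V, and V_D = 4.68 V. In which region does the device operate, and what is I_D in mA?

Cutoff; I_D = 0 mA

V_GS = V_G − V_S = 2.65 − 1.97 = 0.68 V; V_DS = V_D − V_S = 4.68 − 1.97 = 2.71 V.
V_GS = 0.68 V < V_t = 1 V, so the transistor is in cutoff.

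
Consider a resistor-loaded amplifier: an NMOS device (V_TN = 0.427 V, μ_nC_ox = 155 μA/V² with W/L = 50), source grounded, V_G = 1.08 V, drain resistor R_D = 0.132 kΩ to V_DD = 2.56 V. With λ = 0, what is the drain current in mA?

I_D = 1.65 mA

V_GS = V_G = 1.08 V, so V_ov = 1.08 − 0.427 = 0.653 V.
k_n = μ_nC_ox · (W/L) = 7.75 mA/V².
Assume saturation: I_D = ½ k_n V_ov² = 0.5 × 7.75 × 0.653² = 1.65 mA, giving V_DS = V_DD − I_D R_D = 2.56 − 1.65 × 0.132 = 2.34 V.
V_DS = 2.34 V ≥ V_ov = 0.653 V, confirming saturation.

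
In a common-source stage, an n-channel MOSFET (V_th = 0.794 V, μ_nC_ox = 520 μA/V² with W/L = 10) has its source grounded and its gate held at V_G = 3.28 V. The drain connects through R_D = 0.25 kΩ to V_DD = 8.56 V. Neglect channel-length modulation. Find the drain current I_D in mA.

I_D = 16.1 mA

V_GS = V_G = 3.28 V, so V_ov = 3.28 − 0.794 = 2.49 V.
k_n = μ_nC_ox · (W/L) = 5.2 mA/V².
Assume saturation: I_D = ½ k_n V_ov² = 0.5 × 5.2 × 2.49² = 16.1 mA, giving V_DS = V_DD − I_D R_D = 8.56 − 16.1 × 0.25 = 4.54 V.
V_DS = 4.54 V ≥ V_ov = 2.49 V, confirming saturation.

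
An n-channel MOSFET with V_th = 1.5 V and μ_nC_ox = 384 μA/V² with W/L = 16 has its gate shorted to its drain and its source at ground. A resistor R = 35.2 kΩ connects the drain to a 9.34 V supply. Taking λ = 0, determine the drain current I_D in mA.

I_D = 0.215 mA

With gate tied to drain, V_GS = V_DS ≥ V_GS − V_th, so the device is in saturation.
k_n = μ_nC_ox · (W/L) = 6.144 mA/V².
KCL at the drain: ½ k_n (V_GS − V_th)² = (V_DD − V_GS)/R.
Let x = V_GS − 1.5. Then 108 x² + x − 7.84 = 0, giving x = 0.265 V (positive root), so V_GS = 1.76 V.
I_D = (V_DD − V_GS)/R = (9.34 − 1.76) / 35.2 = 0.215 mA.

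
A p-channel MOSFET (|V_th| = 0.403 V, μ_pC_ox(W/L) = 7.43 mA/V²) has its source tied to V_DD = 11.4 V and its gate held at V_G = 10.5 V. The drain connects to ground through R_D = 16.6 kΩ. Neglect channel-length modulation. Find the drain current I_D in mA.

I_D = 0.672 mA

V_SG = V_DD − V_G = 11.4 − 10.5 = 0.9 V, so V_ov = 0.9 − 0.403 = 0.497 V.
Assume saturation: I_D = ½ k_p V_ov² = 0.5 × 7.43 × 0.497² = 0.918 mA, giving V_SD = V_DD − I_D R_D = 11.4 − 0.918 × 16.6 = -3.83 V.
But -3.83 V < V_ov = 0.497 V, so the device is actually in triode.
In triode I_D = k_p[V_ov V_SD − ½ V_SD²] and I_D = (V_DD − V_SD)/R_D. Equating: 61.7 V_SD² − 62.3 V_SD + 11.4 = 0, giving V_SD = 0.24 V (the root below V_ov).
I_D = (11.4 − 0.24) / 16.6 = 0.672 mA.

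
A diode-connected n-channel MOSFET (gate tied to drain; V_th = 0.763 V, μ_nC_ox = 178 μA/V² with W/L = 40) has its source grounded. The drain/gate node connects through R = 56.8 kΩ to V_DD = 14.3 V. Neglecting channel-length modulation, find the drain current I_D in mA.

I_D = 0.234 mA

With gate tied to drain, V_GS = V_DS ≥ V_GS − V_th, so the device is in saturation.
k_n = μ_nC_ox · (W/L) = 7.12 mA/V².
KCL at the drain: ½ k_n (V_GS − V_th)² = (V_DD − V_GS)/R.
Let x = V_GS − 0.763. Then 202 x² + x − 13.54 = 0, giving x = 0.256 V (positive root), so V_GS = 1.02 V.
I_D = (V_DD − V_GS)/R = (14.3 − 1.02) / 56.8 = 0.234 mA.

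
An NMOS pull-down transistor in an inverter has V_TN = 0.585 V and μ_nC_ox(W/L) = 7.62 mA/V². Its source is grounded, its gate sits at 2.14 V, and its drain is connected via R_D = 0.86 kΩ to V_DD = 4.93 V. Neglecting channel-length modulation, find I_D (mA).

V_GS = V_G = 2.14 V, so V_ov = 2.14 − 0.585 = 1.56 V.
Assume saturation: I_D = ½ k_n V_ov² = 0.5 × 7.62 × 1.56² = 9.21 mA, giving V_DS = V_DD − I_D R_D = 4.93 − 9.21 × 0.86 = -2.99 V.
But -2.99 V < V_ov = 1.56 V, so the device is actually in triode.
In triode I_D = k_n[V_ov V_DS − ½ V_DS²] and I_D = (V_DD − V_DS)/R_D. Equating: 3.28 V_DS² − 11.19 V_DS + 4.93 = 0, giving V_DS = 0.52 V (the root below V_ov).
I_D = (4.93 − 0.52) / 0.86 = 5.13 mA.

I_D = 5.13 mA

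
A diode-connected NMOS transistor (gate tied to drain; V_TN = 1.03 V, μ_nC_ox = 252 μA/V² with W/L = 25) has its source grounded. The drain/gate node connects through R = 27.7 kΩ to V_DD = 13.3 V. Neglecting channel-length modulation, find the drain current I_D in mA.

With gate tied to drain, V_GS = V_DS ≥ V_GS − V_TN, so the device is in saturation.
k_n = μ_nC_ox · (W/L) = 6.3 mA/V².
KCL at the drain: ½ k_n (V_GS − V_TN)² = (V_DD − V_GS)/R.
Let x = V_GS − 1.03. Then 87.3 x² + x − 12.27 = 0, giving x = 0.369 V (positive root), so V_GS = 1.4 V.
I_D = (V_DD − V_GS)/R = (13.3 − 1.4) / 27.7 = 0.43 mA.

I_D = 0.430 mA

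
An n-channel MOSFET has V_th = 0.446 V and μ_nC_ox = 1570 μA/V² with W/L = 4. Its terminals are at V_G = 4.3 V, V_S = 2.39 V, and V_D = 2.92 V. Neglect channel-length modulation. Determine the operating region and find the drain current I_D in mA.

Triode; I_D = 3.99 mA

V_GS = V_G − V_S = 4.3 − 2.39 = 1.91 V; V_DS = V_D − V_S = 2.92 − 2.39 = 0.53 V.
k_n = μ_nC_ox · (W/L) = 6.28 mA/V².
V_ov = V_GS − V_th = 1.91 − 0.446 = 1.46 V.
Since V_DS = 0.53 V < V_ov = 1.46 V, the device is in the triode region.
I_D = k_n [V_ov · V_DS − ½ V_DS²] = 6.28 × [1.46 × 0.53 − 0.5 × 0.53²] = 3.99 mA.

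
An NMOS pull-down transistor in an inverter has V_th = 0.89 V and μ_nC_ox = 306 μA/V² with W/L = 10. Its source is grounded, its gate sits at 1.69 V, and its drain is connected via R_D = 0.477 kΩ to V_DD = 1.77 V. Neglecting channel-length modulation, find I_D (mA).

I_D = 0.979 mA

V_GS = V_G = 1.69 V, so V_ov = 1.69 − 0.89 = 0.8 V.
k_n = μ_nC_ox · (W/L) = 3.06 mA/V².
Assume saturation: I_D = ½ k_n V_ov² = 0.5 × 3.06 × 0.8² = 0.979 mA, giving V_DS = V_DD − I_D R_D = 1.77 − 0.979 × 0.477 = 1.3 V.
V_DS = 1.3 V ≥ V_ov = 0.8 V, confirming saturation.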